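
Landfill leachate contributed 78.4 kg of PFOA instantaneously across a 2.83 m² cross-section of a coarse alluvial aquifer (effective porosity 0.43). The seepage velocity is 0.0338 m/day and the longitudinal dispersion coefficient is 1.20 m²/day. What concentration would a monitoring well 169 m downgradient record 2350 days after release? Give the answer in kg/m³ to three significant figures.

For an instantaneous plane source, C(x,t) = M/(n_e·A·√(4πDt)) · exp(−(x−vt)²/(4Dt)), with n_e·A the pore (flow) area.
Plume center vt = 0.0338 × 2350 = 79.43 m, so the well at 169 m is 89.57 m downgradient of the peak.
√(4πDt) = 188.2 m, giving peak height M/(n_e·A·√(4πDt)) = 78.4/(0.43 × 2.83 × 188.2) = 0.3423 kg/m³.
(x−vt)²/(4Dt) = (89.57)²/(4 × 1.20 × 2350) = 0.7112; exp(−0.7112) = 0.4911.
C = 0.3423 × 0.4911 = 0.168 kg/m³.

0.168 kg/m³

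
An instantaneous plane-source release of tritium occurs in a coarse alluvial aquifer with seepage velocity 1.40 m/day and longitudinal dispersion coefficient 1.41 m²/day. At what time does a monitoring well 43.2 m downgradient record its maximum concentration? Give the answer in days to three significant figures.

30.1 days

For the 1D instantaneous-source solution, setting ∂C/∂t = 0 at fixed x gives v²t² + 2Dt − x² = 0, so t = (√(D² + v²x²) − D)/v².
√(D² + v²x²) = √(1.41² + 1.40² × 43.2²) = 60.50; v² = 1.96.
t = (60.50 − 1.41)/1.96 = 30.1 days (vs. the pure-advection estimate x/v = 30.9 d).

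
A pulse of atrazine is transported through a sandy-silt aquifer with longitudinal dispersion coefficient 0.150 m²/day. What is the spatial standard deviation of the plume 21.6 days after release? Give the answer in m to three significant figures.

2.55 m

Dispersive spreading gives a Gaussian with σ² = 2Dt; advection only shifts the center.
σ = √(2 × 0.150 × 21.6) = 2.55 m.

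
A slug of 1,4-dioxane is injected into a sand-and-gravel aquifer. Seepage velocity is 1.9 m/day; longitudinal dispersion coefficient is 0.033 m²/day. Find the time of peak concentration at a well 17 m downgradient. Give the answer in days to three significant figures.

8.94 days

For the 1D instantaneous-source solution, setting ∂C/∂t = 0 at fixed x gives v²t² + 2Dt − x² = 0, so t = (√(D² + v²x²) − D)/v².
√(D² + v²x²) = √(0.033² + 1.9² × 17²) = 32.30; v² = 3.61.
t = (32.30 − 0.033)/3.61 = 8.94 days (vs. the pure-advection estimate x/v = 8.95 d).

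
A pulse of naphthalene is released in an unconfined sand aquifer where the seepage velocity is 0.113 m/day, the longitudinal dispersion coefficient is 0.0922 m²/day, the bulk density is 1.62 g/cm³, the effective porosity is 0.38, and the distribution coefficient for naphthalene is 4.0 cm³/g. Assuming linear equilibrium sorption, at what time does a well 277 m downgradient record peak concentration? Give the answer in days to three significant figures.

44100 days

Retardation factor R = 1 + ρ_b·K_d/n = 1 + 1.62 × 4.0/0.38 = 18.05.
Sorption retards both mechanisms: v_R = v/R = 0.006260 m/day, D_R = D/R = 0.005108 m²/day.
Peak time from v_R²t² + 2D_R t − x² = 0: t = (√(D_R² + v_R²x²) − D_R)/v_R².
√(D_R² + v_R²x²) = √(0.005108² + 0.006260² × 277²) = 1.734; v_R² = 3.919e-05.
t = (1.734 − 0.005108)/3.919e-05 = 44100 days.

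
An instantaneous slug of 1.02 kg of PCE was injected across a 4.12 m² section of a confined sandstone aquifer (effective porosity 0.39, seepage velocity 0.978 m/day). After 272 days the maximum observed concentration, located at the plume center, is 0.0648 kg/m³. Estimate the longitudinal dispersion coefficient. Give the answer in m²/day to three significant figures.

0.0281 m²/day

At the plume center C_max = M/(n_e·A·√(4πDt)), so D = M²/(4πt·(n_e·A·C_max)²).
n_e·A·C_max = 0.39 × 4.12 × 0.0648 = 0.1041 kg/m.
D = 1.02²/(4π × 272 × 0.1041²) = 0.0281 m²/day.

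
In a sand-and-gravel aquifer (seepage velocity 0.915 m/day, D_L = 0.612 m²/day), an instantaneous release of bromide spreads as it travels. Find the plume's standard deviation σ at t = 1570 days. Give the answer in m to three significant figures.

43.8 m

Dispersive spreading gives a Gaussian with σ² = 2Dt; advection only shifts the center.
σ = √(2 × 0.612 × 1570) = 43.8 m.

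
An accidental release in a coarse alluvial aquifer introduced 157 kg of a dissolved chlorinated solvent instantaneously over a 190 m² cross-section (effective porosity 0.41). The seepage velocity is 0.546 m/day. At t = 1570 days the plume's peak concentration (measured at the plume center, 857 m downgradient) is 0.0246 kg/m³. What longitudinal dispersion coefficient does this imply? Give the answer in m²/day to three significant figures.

0.340 m²/day

At the plume center C_max = M/(n_e·A·√(4πDt)), so D = M²/(4πt·(n_e·A·C_max)²).
n_e·A·C_max = 0.41 × 190 × 0.0246 = 1.916 kg/m.
D = 157²/(4π × 1570 × 1.916²) = 0.340 m²/day.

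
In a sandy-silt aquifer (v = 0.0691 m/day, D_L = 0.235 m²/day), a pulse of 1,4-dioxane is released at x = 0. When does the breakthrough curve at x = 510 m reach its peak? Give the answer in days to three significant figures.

For the 1D instantaneous-source solution, setting ∂C/∂t = 0 at fixed x gives v²t² + 2Dt − x² = 0, so t = (√(D² + v²x²) − D)/v².
√(D² + v²x²) = √(0.235² + 0.0691² × 510²) = 35.24; v² = 0.00477481.
t = (35.24 − 0.235)/0.00477481 = 7330 days (vs. the pure-advection estimate x/v = 7380 d).

7330 days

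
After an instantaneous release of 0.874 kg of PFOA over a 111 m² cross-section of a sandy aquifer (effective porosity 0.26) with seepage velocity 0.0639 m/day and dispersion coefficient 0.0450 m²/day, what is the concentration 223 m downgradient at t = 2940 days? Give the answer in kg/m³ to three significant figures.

For an instantaneous plane source, C(x,t) = M/(n_e·A·√(4πDt)) · exp(−(x−vt)²/(4Dt)), with n_e·A the pore (flow) area.
Plume center vt = 0.0639 × 2940 = 187.866 m, so the well at 223 m is 35.134 m downgradient of the peak.
√(4πDt) = 40.77 m, giving peak height M/(n_e·A·√(4πDt)) = 0.874/(0.26 × 111 × 40.77) = 0.0007428 kg/m³.
(x−vt)²/(4Dt) = (35.134)²/(4 × 0.0450 × 2940) = 2.333; exp(−2.333) = 0.09700.
C = 0.0007428 × 0.09700 = 7.21e-05 kg/m³.

7.21e-05 kg/m³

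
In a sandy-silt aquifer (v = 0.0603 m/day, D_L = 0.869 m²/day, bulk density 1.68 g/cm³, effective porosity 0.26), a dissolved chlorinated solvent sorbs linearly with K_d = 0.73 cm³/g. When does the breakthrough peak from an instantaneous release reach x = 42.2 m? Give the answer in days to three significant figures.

2860 days

Retardation factor R = 1 + ρ_b·K_d/n = 1 + 1.68 × 0.73/0.26 = 5.717.
Sorption retards both mechanisms: v_R = v/R = 0.01055 m/day, D_R = D/R = 0.1520 m²/day.
Peak time from v_R²t² + 2D_R t − x² = 0: t = (√(D_R² + v_R²x²) − D_R)/v_R².
√(D_R² + v_R²x²) = √(0.1520² + 0.01055² × 42.2²) = 0.4704; v_R² = 0.0001113.
t = (0.4704 − 0.1520)/0.0001113 = 2860 days.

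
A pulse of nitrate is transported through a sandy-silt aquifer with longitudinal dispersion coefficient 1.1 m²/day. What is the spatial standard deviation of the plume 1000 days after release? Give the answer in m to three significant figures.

Dispersive spreading gives a Gaussian with σ² = 2Dt; advection only shifts the center.
σ = √(2 × 1.1 × 1000) = 46.9 m.

46.9 m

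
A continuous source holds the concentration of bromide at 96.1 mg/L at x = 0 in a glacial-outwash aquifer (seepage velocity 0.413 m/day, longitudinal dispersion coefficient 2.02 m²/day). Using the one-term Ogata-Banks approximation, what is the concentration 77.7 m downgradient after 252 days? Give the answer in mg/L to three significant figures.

76.5 mg/L

For a continuous step input, C/C₀ ≈ ½·erfc((x−vt)/(2√(Dt))).
vt = 0.413 × 252 = 104.076 m and 2√(Dt) = 2√(2.02 × 252) = 45.12 m.
Argument (x−vt)/(2√(Dt)) = (77.7 − 104.076)/45.12 = -0.5846; ½·erfc(-0.5846) = 0.7958.
C = 96.1 × 0.7958 = 76.5 mg/L.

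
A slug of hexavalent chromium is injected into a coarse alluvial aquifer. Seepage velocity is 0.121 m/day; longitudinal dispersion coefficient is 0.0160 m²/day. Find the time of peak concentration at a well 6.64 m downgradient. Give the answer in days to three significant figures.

53.8 days

For the 1D instantaneous-source solution, setting ∂C/∂t = 0 at fixed x gives v²t² + 2Dt − x² = 0, so t = (√(D² + v²x²) − D)/v².
√(D² + v²x²) = √(0.0160² + 0.121² × 6.64²) = 0.8036; v² = 0.014641.
t = (0.8036 − 0.0160)/0.014641 = 53.8 days (vs. the pure-advection estimate x/v = 54.9 d).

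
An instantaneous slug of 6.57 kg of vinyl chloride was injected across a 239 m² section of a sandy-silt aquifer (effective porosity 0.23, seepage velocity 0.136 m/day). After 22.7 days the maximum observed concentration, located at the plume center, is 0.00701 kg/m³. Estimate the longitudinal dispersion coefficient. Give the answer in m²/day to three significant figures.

1.02 m²/day

At the plume center C_max = M/(n_e·A·√(4πDt)), so D = M²/(4πt·(n_e·A·C_max)²).
n_e·A·C_max = 0.23 × 239 × 0.00701 = 0.3853 kg/m.
D = 6.57²/(4π × 22.7 × 0.3853²) = 1.02 m²/day.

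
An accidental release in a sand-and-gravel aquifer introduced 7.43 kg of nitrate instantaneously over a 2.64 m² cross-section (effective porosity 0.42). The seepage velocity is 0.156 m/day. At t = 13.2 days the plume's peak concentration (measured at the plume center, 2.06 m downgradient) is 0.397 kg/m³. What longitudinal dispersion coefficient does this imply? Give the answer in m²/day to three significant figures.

1.72 m²/day

At the plume center C_max = M/(n_e·A·√(4πDt)), so D = M²/(4πt·(n_e·A·C_max)²).
n_e·A·C_max = 0.42 × 2.64 × 0.397 = 0.4402 kg/m.
D = 7.43²/(4π × 13.2 × 0.4402²) = 1.72 m²/day.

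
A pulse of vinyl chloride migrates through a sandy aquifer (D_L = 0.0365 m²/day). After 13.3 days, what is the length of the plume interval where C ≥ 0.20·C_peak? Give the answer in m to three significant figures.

3.54 m

The plume is Gaussian with σ = √(2Dt) = √(2 × 0.0365 × 13.3) = 0.9853 m.
C/C_peak = exp(−Δx²/(2σ²)) = 0.20 ⇒ Δx = σ·√(−2 ln 0.20) = 0.9853 × 1.794 = 1.768 m.
Width = 2Δx = 3.54 m.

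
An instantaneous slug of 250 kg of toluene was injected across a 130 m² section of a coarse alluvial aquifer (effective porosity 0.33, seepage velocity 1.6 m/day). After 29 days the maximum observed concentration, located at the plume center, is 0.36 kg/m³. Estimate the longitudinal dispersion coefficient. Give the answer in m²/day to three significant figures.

At the plume center C_max = M/(n_e·A·√(4πDt)), so D = M²/(4πt·(n_e·A·C_max)²).
n_e·A·C_max = 0.33 × 130 × 0.36 = 15.44 kg/m.
D = 250²/(4π × 29 × 15.44²) = 0.719 m²/day.

0.719 m²/day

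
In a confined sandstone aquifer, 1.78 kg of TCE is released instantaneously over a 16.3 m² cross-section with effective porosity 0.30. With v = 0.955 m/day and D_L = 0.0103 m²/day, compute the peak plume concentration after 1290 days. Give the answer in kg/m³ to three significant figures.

The peak of an instantaneous 1D plume sits at x = vt; there the Gaussian factor is 1 and C_max = M/(n_e·A·√(4πDt)), where n_e·A is the pore area the mass is dissolved in.
√(4πDt) = √(4π × 0.0103 × 1290) = 12.92 m, so C_max = 1.78/(0.30 × 16.3 × 12.92) = 0.0282 kg/m³.

0.0282 kg/m³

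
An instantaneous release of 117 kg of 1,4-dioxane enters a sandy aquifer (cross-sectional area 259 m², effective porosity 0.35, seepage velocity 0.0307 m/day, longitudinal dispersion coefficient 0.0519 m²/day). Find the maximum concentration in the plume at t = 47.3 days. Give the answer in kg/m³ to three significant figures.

The peak of an instantaneous 1D plume sits at x = vt; there the Gaussian factor is 1 and C_max = M/(n_e·A·√(4πDt)), where n_e·A is the pore area the mass is dissolved in.
√(4πDt) = √(4π × 0.0519 × 47.3) = 5.554 m, so C_max = 117/(0.35 × 259 × 5.554) = 0.232 kg/m³.

0.232 kg/m³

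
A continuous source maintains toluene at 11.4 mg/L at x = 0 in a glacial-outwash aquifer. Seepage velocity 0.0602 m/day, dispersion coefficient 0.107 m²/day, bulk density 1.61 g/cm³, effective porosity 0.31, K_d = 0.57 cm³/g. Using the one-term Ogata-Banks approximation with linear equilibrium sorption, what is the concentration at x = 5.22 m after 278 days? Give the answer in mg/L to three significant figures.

Retardation factor R = 1 + ρ_b·K_d/n = 1 + 1.61 × 0.57/0.31 = 3.960.
Sorption retards both mechanisms: v_R = v/R = 0.01520 m/day, D_R = D/R = 0.02702 m²/day.
v_R·t = 0.01520 × 278 = 4.2256 m; 2√(D_R t) = 5.481 m; argument = (5.22 − 4.2256)/5.481 = 0.1814.
C = C₀ × ½·erfc(0.1814) = 11.4 × 0.3988 = 4.55 mg/L.

4.55 mg/L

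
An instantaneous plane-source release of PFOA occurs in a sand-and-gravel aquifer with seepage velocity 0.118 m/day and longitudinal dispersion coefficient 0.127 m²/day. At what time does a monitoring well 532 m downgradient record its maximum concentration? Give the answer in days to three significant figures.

For the 1D instantaneous-source solution, setting ∂C/∂t = 0 at fixed x gives v²t² + 2Dt − x² = 0, so t = (√(D² + v²x²) − D)/v².
√(D² + v²x²) = √(0.127² + 0.118² × 532²) = 62.78; v² = 0.013924.
t = (62.78 − 0.127)/0.013924 = 4500 days (vs. the pure-advection estimate x/v = 4510 d).

4500 days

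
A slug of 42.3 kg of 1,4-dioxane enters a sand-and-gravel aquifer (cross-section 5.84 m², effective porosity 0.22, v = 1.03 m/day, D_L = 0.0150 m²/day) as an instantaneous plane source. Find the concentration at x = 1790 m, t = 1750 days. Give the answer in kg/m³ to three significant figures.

0.409 kg/m³

For an instantaneous plane source, C(x,t) = M/(n_e·A·√(4πDt)) · exp(−(x−vt)²/(4Dt)), with n_e·A the pore (flow) area.
Plume center vt = 1.03 × 1750 = 1802.5 m, so the well at 1790 m is 12.5 m upgradient of the peak.
√(4πDt) = 18.16 m, giving peak height M/(n_e·A·√(4πDt)) = 42.3/(0.22 × 5.84 × 18.16) = 1.813 kg/m³.
(x−vt)²/(4Dt) = (-12.5)²/(4 × 0.0150 × 1750) = 1.488; exp(−1.488) = 0.2258.
C = 1.813 × 0.2258 = 0.409 kg/m³.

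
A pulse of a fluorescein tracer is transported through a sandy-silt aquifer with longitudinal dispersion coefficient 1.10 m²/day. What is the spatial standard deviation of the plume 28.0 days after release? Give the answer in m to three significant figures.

Dispersive spreading gives a Gaussian with σ² = 2Dt; advection only shifts the center.
σ = √(2 × 1.10 × 28.0) = 7.85 m.

7.85 m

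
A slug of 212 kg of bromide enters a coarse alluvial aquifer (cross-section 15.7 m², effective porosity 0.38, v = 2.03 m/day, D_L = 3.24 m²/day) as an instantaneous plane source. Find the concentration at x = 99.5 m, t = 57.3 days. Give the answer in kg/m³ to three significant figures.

0.503 kg/m³

For an instantaneous plane source, C(x,t) = M/(n_e·A·√(4πDt)) · exp(−(x−vt)²/(4Dt)), with n_e·A the pore (flow) area.
Plume center vt = 2.03 × 57.3 = 116.319 m, so the well at 99.5 m is 16.819 m upgradient of the peak.
√(4πDt) = 48.30 m, giving peak height M/(n_e·A·√(4πDt)) = 212/(0.38 × 15.7 × 48.30) = 0.7357 kg/m³.
(x−vt)²/(4Dt) = (-16.819)²/(4 × 3.24 × 57.3) = 0.3809; exp(−0.3809) = 0.6832.
C = 0.7357 × 0.6832 = 0.503 kg/m³.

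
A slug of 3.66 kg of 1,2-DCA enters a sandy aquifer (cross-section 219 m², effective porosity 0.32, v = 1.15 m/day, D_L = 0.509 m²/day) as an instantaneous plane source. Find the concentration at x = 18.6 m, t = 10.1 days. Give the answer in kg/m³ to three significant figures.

For an instantaneous plane source, C(x,t) = M/(n_e·A·√(4πDt)) · exp(−(x−vt)²/(4Dt)), with n_e·A the pore (flow) area.
Plume center vt = 1.15 × 10.1 = 11.615 m, so the well at 18.6 m is 6.985 m downgradient of the peak.
√(4πDt) = 8.038 m, giving peak height M/(n_e·A·√(4πDt)) = 3.66/(0.32 × 219 × 8.038) = 0.006497 kg/m³.
(x−vt)²/(4Dt) = (6.985)²/(4 × 0.509 × 10.1) = 2.373; exp(−2.373) = 0.09320.
C = 0.006497 × 0.09320 = 0.000606 kg/m³.

0.000606 kg/m³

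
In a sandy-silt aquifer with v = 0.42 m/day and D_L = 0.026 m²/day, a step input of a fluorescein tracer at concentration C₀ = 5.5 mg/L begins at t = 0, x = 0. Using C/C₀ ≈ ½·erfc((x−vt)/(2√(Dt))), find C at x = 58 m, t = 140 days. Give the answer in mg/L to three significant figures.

For a continuous step input, C/C₀ ≈ ½·erfc((x−vt)/(2√(Dt))).
vt = 0.42 × 140 = 58.8 m and 2√(Dt) = 2√(0.026 × 140) = 3.816 m.
Argument (x−vt)/(2√(Dt)) = (58 − 58.8)/3.816 = -0.2096; ½·erfc(-0.2096) = 0.6165.
C = 5.5 × 0.6165 = 3.39 mg/L.

3.39 mg/L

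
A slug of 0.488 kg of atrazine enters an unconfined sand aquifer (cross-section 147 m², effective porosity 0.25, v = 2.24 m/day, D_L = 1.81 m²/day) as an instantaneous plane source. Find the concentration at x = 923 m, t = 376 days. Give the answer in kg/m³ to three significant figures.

For an instantaneous plane source, C(x,t) = M/(n_e·A·√(4πDt)) · exp(−(x−vt)²/(4Dt)), with n_e·A the pore (flow) area.
Plume center vt = 2.24 × 376 = 842.24 m, so the well at 923 m is 80.76 m downgradient of the peak.
√(4πDt) = 92.48 m, giving peak height M/(n_e·A·√(4πDt)) = 0.488/(0.25 × 147 × 92.48) = 0.0001436 kg/m³.
(x−vt)²/(4Dt) = (80.76)²/(4 × 1.81 × 376) = 2.396; exp(−2.396) = 0.09108.
C = 0.0001436 × 0.09108 = 1.31e-05 kg/m³.

1.31e-05 kg/m³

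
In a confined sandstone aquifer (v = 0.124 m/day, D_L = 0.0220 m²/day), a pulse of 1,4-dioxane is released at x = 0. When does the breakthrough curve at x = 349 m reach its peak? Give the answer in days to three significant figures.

2810 days

For the 1D instantaneous-source solution, setting ∂C/∂t = 0 at fixed x gives v²t² + 2Dt − x² = 0, so t = (√(D² + v²x²) − D)/v².
√(D² + v²x²) = √(0.0220² + 0.124² × 349²) = 43.28; v² = 0.015376.
t = (43.28 − 0.0220)/0.015376 = 2810 days (vs. the pure-advection estimate x/v = 2810 d).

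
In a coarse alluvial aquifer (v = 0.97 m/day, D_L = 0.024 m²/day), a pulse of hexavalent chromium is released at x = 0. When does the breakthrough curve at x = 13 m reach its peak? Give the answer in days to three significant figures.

For the 1D instantaneous-source solution, setting ∂C/∂t = 0 at fixed x gives v²t² + 2Dt − x² = 0, so t = (√(D² + v²x²) − D)/v².
√(D² + v²x²) = √(0.024² + 0.97² × 13²) = 12.61; v² = 0.9409.
t = (12.61 − 0.024)/0.9409 = 13.4 days (vs. the pure-advection estimate x/v = 13.4 d).

13.4 days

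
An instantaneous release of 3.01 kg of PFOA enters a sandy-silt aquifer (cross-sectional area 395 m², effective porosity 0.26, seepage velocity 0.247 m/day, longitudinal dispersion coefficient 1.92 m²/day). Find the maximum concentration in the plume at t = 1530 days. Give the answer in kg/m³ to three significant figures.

The peak of an instantaneous 1D plume sits at x = vt; there the Gaussian factor is 1 and C_max = M/(n_e·A·√(4πDt)), where n_e·A is the pore area the mass is dissolved in.
√(4πDt) = √(4π × 1.92 × 1530) = 192.1 m, so C_max = 3.01/(0.26 × 395 × 192.1) = 0.000153 kg/m³.

0.000153 kg/m³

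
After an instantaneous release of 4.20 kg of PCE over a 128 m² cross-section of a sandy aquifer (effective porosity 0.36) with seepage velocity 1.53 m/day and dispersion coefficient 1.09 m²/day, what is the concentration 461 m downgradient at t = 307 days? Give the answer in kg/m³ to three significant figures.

0.00133 kg/m³

For an instantaneous plane source, C(x,t) = M/(n_e·A·√(4πDt)) · exp(−(x−vt)²/(4Dt)), with n_e·A the pore (flow) area.
Plume center vt = 1.53 × 307 = 469.71 m, so the well at 461 m is 8.71 m upgradient of the peak.
√(4πDt) = 64.85 m, giving peak height M/(n_e·A·√(4πDt)) = 4.20/(0.36 × 128 × 64.85) = 0.001405 kg/m³.
(x−vt)²/(4Dt) = (-8.71)²/(4 × 1.09 × 307) = 0.05668; exp(−0.05668) = 0.9449.
C = 0.001405 × 0.9449 = 0.00133 kg/m³.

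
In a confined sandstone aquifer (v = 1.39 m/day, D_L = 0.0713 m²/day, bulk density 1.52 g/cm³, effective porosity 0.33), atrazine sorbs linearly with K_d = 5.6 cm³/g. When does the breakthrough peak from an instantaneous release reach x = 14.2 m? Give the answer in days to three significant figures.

Retardation factor R = 1 + ρ_b·K_d/n = 1 + 1.52 × 5.6/0.33 = 26.79.
Sorption retards both mechanisms: v_R = v/R = 0.05189 m/day, D_R = D/R = 0.002661 m²/day.
Peak time from v_R²t² + 2D_R t − x² = 0: t = (√(D_R² + v_R²x²) − D_R)/v_R².
√(D_R² + v_R²x²) = √(0.002661² + 0.05189² × 14.2²) = 0.7368; v_R² = 0.002693.
t = (0.7368 − 0.002661)/0.002693 = 273 days.

273 days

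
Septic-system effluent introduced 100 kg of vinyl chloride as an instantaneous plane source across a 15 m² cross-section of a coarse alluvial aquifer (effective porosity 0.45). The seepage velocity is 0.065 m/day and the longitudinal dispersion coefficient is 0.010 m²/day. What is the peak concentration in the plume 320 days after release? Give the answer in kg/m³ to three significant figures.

2.34 kg/m³

The peak of an instantaneous 1D plume sits at x = vt; there the Gaussian factor is 1 and C_max = M/(n_e·A·√(4πDt)), where n_e·A is the pore area the mass is dissolved in.
√(4πDt) = √(4π × 0.010 × 320) = 6.341 m, so C_max = 100/(0.45 × 15 × 6.341) = 2.34 kg/m³.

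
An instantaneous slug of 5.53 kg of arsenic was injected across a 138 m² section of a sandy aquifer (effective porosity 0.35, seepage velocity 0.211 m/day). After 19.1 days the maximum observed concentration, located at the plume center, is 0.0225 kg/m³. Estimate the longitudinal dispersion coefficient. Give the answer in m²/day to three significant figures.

At the plume center C_max = M/(n_e·A·√(4πDt)), so D = M²/(4πt·(n_e·A·C_max)²).
n_e·A·C_max = 0.35 × 138 × 0.0225 = 1.087 kg/m.
D = 5.53²/(4π × 19.1 × 1.087²) = 0.108 m²/day.

0.108 m²/day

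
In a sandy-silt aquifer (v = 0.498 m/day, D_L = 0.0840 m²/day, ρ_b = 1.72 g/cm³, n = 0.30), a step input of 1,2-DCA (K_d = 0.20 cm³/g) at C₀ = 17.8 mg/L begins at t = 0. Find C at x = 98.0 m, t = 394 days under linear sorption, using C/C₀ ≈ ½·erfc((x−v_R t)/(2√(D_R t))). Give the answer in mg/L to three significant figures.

Retardation factor R = 1 + ρ_b·K_d/n = 1 + 1.72 × 0.20/0.30 = 2.147.
Sorption retards both mechanisms: v_R = v/R = 0.2320 m/day, D_R = D/R = 0.03912 m²/day.
v_R·t = 0.2320 × 394 = 91.408 m; 2√(D_R t) = 7.852 m; argument = (98.0 − 91.408)/7.852 = 0.8395.
C = C₀ × ½·erfc(0.8395) = 17.8 × 0.1176 = 2.09 mg/L.

2.09 mg/L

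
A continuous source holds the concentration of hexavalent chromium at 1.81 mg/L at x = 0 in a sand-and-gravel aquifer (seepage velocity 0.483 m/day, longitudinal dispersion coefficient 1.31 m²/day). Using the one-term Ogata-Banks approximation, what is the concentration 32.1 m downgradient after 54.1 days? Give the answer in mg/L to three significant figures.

0.558 mg/L

For a continuous step input, C/C₀ ≈ ½·erfc((x−vt)/(2√(Dt))).
vt = 0.483 × 54.1 = 26.1303 m and 2√(Dt) = 2√(1.31 × 54.1) = 16.84 m.
Argument (x−vt)/(2√(Dt)) = (32.1 − 26.1303)/16.84 = 0.3545; ½·erfc(0.3545) = 0.3081.
C = 1.81 × 0.3081 = 0.558 mg/L.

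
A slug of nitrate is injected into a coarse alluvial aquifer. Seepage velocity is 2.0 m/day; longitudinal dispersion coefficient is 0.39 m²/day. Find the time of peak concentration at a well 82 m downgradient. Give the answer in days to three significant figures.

40.9 days

For the 1D instantaneous-source solution, setting ∂C/∂t = 0 at fixed x gives v²t² + 2Dt − x² = 0, so t = (√(D² + v²x²) − D)/v².
√(D² + v²x²) = √(0.39² + 2.0² × 82²) = 164.0; v² = 4.
t = (164.0 − 0.39)/4 = 40.9 days (vs. the pure-advection estimate x/v = 41.0 d).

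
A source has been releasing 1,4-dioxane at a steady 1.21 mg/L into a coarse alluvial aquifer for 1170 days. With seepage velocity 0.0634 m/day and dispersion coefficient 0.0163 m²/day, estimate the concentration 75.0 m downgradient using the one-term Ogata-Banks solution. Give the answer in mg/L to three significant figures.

For a continuous step input, C/C₀ ≈ ½·erfc((x−vt)/(2√(Dt))).
vt = 0.0634 × 1170 = 74.178 m and 2√(Dt) = 2√(0.0163 × 1170) = 8.734 m.
Argument (x−vt)/(2√(Dt)) = (75.0 − 74.178)/8.734 = 0.09411; ½·erfc(0.09411) = 0.4471.
C = 1.21 × 0.4471 = 0.541 mg/L.

0.541 mg/L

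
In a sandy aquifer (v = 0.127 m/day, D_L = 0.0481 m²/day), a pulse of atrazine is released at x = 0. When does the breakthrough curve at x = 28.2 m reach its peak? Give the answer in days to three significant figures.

219 days

For the 1D instantaneous-source solution, setting ∂C/∂t = 0 at fixed x gives v²t² + 2Dt − x² = 0, so t = (√(D² + v²x²) − D)/v².
√(D² + v²x²) = √(0.0481² + 0.127² × 28.2²) = 3.582; v² = 0.016129.
t = (3.582 − 0.0481)/0.016129 = 219 days (vs. the pure-advection estimate x/v = 222 d).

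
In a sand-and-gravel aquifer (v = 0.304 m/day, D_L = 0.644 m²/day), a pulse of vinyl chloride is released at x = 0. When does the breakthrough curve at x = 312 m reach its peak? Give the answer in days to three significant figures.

For the 1D instantaneous-source solution, setting ∂C/∂t = 0 at fixed x gives v²t² + 2Dt − x² = 0, so t = (√(D² + v²x²) − D)/v².
√(D² + v²x²) = √(0.644² + 0.304² × 312²) = 94.85; v² = 0.092416.
t = (94.85 − 0.644)/0.092416 = 1020 days (vs. the pure-advection estimate x/v = 1030 d).

1020 days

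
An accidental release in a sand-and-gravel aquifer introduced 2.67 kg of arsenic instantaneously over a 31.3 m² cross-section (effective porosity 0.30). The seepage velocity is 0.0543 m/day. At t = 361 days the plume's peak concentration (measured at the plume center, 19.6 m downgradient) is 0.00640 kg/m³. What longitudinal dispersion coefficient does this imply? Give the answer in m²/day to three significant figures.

At the plume center C_max = M/(n_e·A·√(4πDt)), so D = M²/(4πt·(n_e·A·C_max)²).
n_e·A·C_max = 0.30 × 31.3 × 0.00640 = 0.06010 kg/m.
D = 2.67²/(4π × 361 × 0.06010²) = 0.435 m²/day.

0.435 m²/day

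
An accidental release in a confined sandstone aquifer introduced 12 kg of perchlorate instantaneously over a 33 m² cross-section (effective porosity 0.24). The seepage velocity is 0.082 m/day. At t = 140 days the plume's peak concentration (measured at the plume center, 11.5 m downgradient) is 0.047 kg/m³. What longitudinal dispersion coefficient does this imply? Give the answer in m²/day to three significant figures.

At the plume center C_max = M/(n_e·A·√(4πDt)), so D = M²/(4πt·(n_e·A·C_max)²).
n_e·A·C_max = 0.24 × 33 × 0.047 = 0.3722 kg/m.
D = 12²/(4π × 140 × 0.3722²) = 0.591 m²/day.

0.591 m²/day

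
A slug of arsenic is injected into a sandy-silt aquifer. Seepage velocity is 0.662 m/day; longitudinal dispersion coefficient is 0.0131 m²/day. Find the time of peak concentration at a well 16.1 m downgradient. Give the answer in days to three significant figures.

For the 1D instantaneous-source solution, setting ∂C/∂t = 0 at fixed x gives v²t² + 2Dt − x² = 0, so t = (√(D² + v²x²) − D)/v².
√(D² + v²x²) = √(0.0131² + 0.662² × 16.1²) = 10.66; v² = 0.438244.
t = (10.66 − 0.0131)/0.438244 = 24.3 days (vs. the pure-advection estimate x/v = 24.3 d).

24.3 days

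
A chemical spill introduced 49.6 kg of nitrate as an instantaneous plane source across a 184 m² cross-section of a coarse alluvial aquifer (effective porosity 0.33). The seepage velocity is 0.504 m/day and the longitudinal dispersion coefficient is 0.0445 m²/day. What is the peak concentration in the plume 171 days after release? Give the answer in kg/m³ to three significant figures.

The peak of an instantaneous 1D plume sits at x = vt; there the Gaussian factor is 1 and C_max = M/(n_e·A·√(4πDt)), where n_e·A is the pore area the mass is dissolved in.
√(4πDt) = √(4π × 0.0445 × 171) = 9.779 m, so C_max = 49.6/(0.33 × 184 × 9.779) = 0.0835 kg/m³.

0.0835 kg/m³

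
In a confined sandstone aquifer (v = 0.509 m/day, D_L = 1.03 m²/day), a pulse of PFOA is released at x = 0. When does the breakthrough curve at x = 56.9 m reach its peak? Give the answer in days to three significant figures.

108 days

For the 1D instantaneous-source solution, setting ∂C/∂t = 0 at fixed x gives v²t² + 2Dt − x² = 0, so t = (√(D² + v²x²) − D)/v².
√(D² + v²x²) = √(1.03² + 0.509² × 56.9²) = 28.98; v² = 0.259081.
t = (28.98 − 1.03)/0.259081 = 108 days (vs. the pure-advection estimate x/v = 112 d).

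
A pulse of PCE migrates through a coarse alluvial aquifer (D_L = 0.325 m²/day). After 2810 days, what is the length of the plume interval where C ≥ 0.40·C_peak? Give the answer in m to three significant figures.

The plume is Gaussian with σ = √(2Dt) = √(2 × 0.325 × 2810) = 42.74 m.
C/C_peak = exp(−Δx²/(2σ²)) = 0.40 ⇒ Δx = σ·√(−2 ln 0.40) = 42.74 × 1.354 = 57.87 m.
Width = 2Δx = 116 m.

116 m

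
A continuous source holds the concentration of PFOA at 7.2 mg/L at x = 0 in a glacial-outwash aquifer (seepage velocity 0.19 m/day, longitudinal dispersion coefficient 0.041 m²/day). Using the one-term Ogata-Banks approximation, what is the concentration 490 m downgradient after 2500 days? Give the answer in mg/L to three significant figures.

1.06 mg/L

For a continuous step input, C/C₀ ≈ ½·erfc((x−vt)/(2√(Dt))).
vt = 0.19 × 2500 = 475 m and 2√(Dt) = 2√(0.041 × 2500) = 20.25 m.
Argument (x−vt)/(2√(Dt)) = (490 − 475)/20.25 = 0.7407; ½·erfc(0.7407) = 0.1474.
C = 7.2 × 0.1474 = 1.06 mg/L.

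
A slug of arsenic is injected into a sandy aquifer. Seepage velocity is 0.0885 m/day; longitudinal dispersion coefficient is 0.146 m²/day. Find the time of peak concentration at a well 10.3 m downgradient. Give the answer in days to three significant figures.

For the 1D instantaneous-source solution, setting ∂C/∂t = 0 at fixed x gives v²t² + 2Dt − x² = 0, so t = (√(D² + v²x²) − D)/v².
√(D² + v²x²) = √(0.146² + 0.0885² × 10.3²) = 0.9232; v² = 0.00783225.
t = (0.9232 − 0.146)/0.00783225 = 99.2 days (vs. the pure-advection estimate x/v = 116 d).

99.2 days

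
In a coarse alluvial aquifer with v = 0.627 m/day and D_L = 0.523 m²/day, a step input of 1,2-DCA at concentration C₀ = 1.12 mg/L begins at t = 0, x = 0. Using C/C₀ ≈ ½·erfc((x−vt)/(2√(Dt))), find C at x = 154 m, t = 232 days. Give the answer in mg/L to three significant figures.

0.327 mg/L

For a continuous step input, C/C₀ ≈ ½·erfc((x−vt)/(2√(Dt))).
vt = 0.627 × 232 = 145.464 m and 2√(Dt) = 2√(0.523 × 232) = 22.03 m.
Argument (x−vt)/(2√(Dt)) = (154 − 145.464)/22.03 = 0.3875; ½·erfc(0.3875) = 0.2918.
C = 1.12 × 0.2918 = 0.327 mg/L.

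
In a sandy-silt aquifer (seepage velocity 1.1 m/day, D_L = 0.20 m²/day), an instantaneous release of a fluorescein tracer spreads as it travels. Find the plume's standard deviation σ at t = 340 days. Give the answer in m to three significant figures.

Dispersive spreading gives a Gaussian with σ² = 2Dt; advection only shifts the center.
σ = √(2 × 0.20 × 340) = 11.7 m.

11.7 m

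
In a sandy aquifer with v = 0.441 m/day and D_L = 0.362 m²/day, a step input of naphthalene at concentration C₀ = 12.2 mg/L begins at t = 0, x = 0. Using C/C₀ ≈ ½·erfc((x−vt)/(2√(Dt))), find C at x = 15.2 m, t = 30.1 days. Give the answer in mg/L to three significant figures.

For a continuous step input, C/C₀ ≈ ½·erfc((x−vt)/(2√(Dt))).
vt = 0.441 × 30.1 = 13.2741 m and 2√(Dt) = 2√(0.362 × 30.1) = 6.602 m.
Argument (x−vt)/(2√(Dt)) = (15.2 − 13.2741)/6.602 = 0.2917; ½·erfc(0.2917) = 0.3400.
C = 12.2 × 0.3400 = 4.15 mg/L.

4.15 mg/L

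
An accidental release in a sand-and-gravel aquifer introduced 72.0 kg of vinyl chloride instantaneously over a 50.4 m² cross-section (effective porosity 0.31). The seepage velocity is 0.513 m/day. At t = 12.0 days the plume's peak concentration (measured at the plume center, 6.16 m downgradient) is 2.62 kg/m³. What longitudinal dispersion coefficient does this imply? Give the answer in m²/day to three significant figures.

At the plume center C_max = M/(n_e·A·√(4πDt)), so D = M²/(4πt·(n_e·A·C_max)²).
n_e·A·C_max = 0.31 × 50.4 × 2.62 = 40.93 kg/m.
D = 72.0²/(4π × 12.0 × 40.93²) = 0.0205 m²/day.

0.0205 m²/day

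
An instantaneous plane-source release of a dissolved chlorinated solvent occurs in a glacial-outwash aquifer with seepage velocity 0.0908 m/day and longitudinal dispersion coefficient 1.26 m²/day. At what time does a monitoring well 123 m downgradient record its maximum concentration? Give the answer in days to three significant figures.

For the 1D instantaneous-source solution, setting ∂C/∂t = 0 at fixed x gives v²t² + 2Dt − x² = 0, so t = (√(D² + v²x²) − D)/v².
√(D² + v²x²) = √(1.26² + 0.0908² × 123²) = 11.24; v² = 0.00824464.
t = (11.24 − 1.26)/0.00824464 = 1210 days (vs. the pure-advection estimate x/v = 1350 d).

1210 days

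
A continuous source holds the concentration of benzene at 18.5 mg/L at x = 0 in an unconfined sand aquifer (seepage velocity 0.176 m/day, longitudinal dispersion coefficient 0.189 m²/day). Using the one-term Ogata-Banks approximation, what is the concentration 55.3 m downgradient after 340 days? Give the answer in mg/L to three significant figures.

12.1 mg/L

For a continuous step input, C/C₀ ≈ ½·erfc((x−vt)/(2√(Dt))).
vt = 0.176 × 340 = 59.84 m and 2√(Dt) = 2√(0.189 × 340) = 16.03 m.
Argument (x−vt)/(2√(Dt)) = (55.3 − 59.84)/16.03 = -0.2832; ½·erfc(-0.2832) = 0.6556.
C = 18.5 × 0.6556 = 12.1 mg/L.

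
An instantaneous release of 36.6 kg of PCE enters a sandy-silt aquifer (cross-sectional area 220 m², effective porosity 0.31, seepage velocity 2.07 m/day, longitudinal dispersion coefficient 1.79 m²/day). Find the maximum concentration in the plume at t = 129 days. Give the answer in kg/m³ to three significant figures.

0.00996 kg/m³

The peak of an instantaneous 1D plume sits at x = vt; there the Gaussian factor is 1 and C_max = M/(n_e·A·√(4πDt)), where n_e·A is the pore area the mass is dissolved in.
√(4πDt) = √(4π × 1.79 × 129) = 53.87 m, so C_max = 36.6/(0.31 × 220 × 53.87) = 0.00996 kg/m³.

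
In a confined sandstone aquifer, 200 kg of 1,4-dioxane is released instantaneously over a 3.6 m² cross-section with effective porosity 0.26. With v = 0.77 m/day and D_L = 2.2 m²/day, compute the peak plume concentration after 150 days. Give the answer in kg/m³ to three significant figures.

3.32 kg/m³

The peak of an instantaneous 1D plume sits at x = vt; there the Gaussian factor is 1 and C_max = M/(n_e·A·√(4πDt)), where n_e·A is the pore area the mass is dissolved in.
√(4πDt) = √(4π × 2.2 × 150) = 64.40 m, so C_max = 200/(0.26 × 3.6 × 64.40) = 3.32 kg/m³.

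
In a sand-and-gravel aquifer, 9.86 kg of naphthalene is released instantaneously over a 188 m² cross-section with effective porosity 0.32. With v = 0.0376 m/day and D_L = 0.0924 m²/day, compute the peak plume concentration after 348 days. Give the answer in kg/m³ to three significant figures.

The peak of an instantaneous 1D plume sits at x = vt; there the Gaussian factor is 1 and C_max = M/(n_e·A·√(4πDt)), where n_e·A is the pore area the mass is dissolved in.
√(4πDt) = √(4π × 0.0924 × 348) = 20.10 m, so C_max = 9.86/(0.32 × 188 × 20.10) = 0.00815 kg/m³.

0.00815 kg/m³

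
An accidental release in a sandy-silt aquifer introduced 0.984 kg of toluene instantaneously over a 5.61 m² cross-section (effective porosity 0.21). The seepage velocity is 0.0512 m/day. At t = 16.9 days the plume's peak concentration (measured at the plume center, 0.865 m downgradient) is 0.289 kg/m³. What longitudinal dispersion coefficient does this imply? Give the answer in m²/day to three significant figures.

0.0393 m²/day

At the plume center C_max = M/(n_e·A·√(4πDt)), so D = M²/(4πt·(n_e·A·C_max)²).
n_e·A·C_max = 0.21 × 5.61 × 0.289 = 0.3405 kg/m.
D = 0.984²/(4π × 16.9 × 0.3405²) = 0.0393 m²/day.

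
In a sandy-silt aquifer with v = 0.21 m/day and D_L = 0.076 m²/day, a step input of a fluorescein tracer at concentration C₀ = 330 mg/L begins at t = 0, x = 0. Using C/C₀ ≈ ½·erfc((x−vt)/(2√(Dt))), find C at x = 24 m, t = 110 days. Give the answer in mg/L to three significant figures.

136 mg/L

For a continuous step input, C/C₀ ≈ ½·erfc((x−vt)/(2√(Dt))).
vt = 0.21 × 110 = 23.1 m and 2√(Dt) = 2√(0.076 × 110) = 5.783 m.
Argument (x−vt)/(2√(Dt)) = (24 − 23.1)/5.783 = 0.1556; ½·erfc(0.1556) = 0.4129.
C = 330 × 0.4129 = 136 mg/L.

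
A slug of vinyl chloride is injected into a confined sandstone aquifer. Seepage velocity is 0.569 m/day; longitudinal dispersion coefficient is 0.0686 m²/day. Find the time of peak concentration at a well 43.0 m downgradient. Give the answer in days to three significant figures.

75.4 days

For the 1D instantaneous-source solution, setting ∂C/∂t = 0 at fixed x gives v²t² + 2Dt − x² = 0, so t = (√(D² + v²x²) − D)/v².
√(D² + v²x²) = √(0.0686² + 0.569² × 43.0²) = 24.47; v² = 0.323761.
t = (24.47 − 0.0686)/0.323761 = 75.4 days (vs. the pure-advection estimate x/v = 75.6 d).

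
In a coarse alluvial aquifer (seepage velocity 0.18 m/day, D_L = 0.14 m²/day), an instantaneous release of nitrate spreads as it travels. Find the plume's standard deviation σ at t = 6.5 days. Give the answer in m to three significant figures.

Dispersive spreading gives a Gaussian with σ² = 2Dt; advection only shifts the center.
σ = √(2 × 0.14 × 6.5) = 1.35 m.

1.35 m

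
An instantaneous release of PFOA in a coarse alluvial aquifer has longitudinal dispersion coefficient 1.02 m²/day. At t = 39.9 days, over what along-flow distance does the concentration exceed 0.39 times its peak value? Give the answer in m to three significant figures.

24.8 m

The plume is Gaussian with σ = √(2Dt) = √(2 × 1.02 × 39.9) = 9.022 m.
C/C_peak = exp(−Δx²/(2σ²)) = 0.39 ⇒ Δx = σ·√(−2 ln 0.39) = 9.022 × 1.372 = 12.38 m.
Width = 2Δx = 24.8 m.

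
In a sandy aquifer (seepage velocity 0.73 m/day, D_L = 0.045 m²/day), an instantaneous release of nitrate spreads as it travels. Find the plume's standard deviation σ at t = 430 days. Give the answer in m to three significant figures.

Dispersive spreading gives a Gaussian with σ² = 2Dt; advection only shifts the center.
σ = √(2 × 0.045 × 430) = 6.22 m.

6.22 m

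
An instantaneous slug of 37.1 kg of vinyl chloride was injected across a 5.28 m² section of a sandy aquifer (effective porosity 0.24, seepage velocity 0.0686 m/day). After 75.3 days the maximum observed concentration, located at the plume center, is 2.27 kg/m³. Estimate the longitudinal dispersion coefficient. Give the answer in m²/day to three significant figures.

0.176 m²/day

At the plume center C_max = M/(n_e·A·√(4πDt)), so D = M²/(4πt·(n_e·A·C_max)²).
n_e·A·C_max = 0.24 × 5.28 × 2.27 = 2.877 kg/m.
D = 37.1²/(4π × 75.3 × 2.877²) = 0.176 m²/day.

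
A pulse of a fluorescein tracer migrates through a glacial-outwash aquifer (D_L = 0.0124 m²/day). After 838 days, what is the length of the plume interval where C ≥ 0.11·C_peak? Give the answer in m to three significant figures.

19.2 m

The plume is Gaussian with σ = √(2Dt) = √(2 × 0.0124 × 838) = 4.559 m.
C/C_peak = exp(−Δx²/(2σ²)) = 0.11 ⇒ Δx = σ·√(−2 ln 0.11) = 4.559 × 2.101 = 9.578 m.
Width = 2Δx = 19.2 m.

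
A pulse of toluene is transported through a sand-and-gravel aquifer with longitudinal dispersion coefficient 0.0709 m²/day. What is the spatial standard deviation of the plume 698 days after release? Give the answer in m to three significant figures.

9.95 m

Dispersive spreading gives a Gaussian with σ² = 2Dt; advection only shifts the center.
σ = √(2 × 0.0709 × 698) = 9.95 m.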